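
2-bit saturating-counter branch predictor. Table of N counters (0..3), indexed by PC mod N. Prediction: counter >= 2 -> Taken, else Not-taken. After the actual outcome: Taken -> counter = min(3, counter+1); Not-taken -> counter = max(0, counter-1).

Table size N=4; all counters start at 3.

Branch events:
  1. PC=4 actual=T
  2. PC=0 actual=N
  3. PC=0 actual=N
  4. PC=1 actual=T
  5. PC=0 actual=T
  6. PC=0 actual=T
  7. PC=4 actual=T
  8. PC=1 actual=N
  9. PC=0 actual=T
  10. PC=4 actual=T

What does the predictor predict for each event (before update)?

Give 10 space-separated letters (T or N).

Answer: T T T T N T T T T T

Derivation:
Ev 1: PC=4 idx=0 pred=T actual=T -> ctr[0]=3
Ev 2: PC=0 idx=0 pred=T actual=N -> ctr[0]=2
Ev 3: PC=0 idx=0 pred=T actual=N -> ctr[0]=1
Ev 4: PC=1 idx=1 pred=T actual=T -> ctr[1]=3
Ev 5: PC=0 idx=0 pred=N actual=T -> ctr[0]=2
Ev 6: PC=0 idx=0 pred=T actual=T -> ctr[0]=3
Ev 7: PC=4 idx=0 pred=T actual=T -> ctr[0]=3
Ev 8: PC=1 idx=1 pred=T actual=N -> ctr[1]=2
Ev 9: PC=0 idx=0 pred=T actual=T -> ctr[0]=3
Ev 10: PC=4 idx=0 pred=T actual=T -> ctr[0]=3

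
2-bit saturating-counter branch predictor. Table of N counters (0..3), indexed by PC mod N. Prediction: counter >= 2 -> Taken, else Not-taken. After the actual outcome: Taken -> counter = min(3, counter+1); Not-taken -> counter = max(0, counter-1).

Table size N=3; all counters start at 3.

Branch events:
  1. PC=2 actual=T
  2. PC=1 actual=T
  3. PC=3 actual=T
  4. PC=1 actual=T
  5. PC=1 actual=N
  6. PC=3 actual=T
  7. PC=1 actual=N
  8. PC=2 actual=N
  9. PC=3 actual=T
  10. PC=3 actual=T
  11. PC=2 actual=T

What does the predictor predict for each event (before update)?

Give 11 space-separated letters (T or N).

Answer: T T T T T T T T T T T

Derivation:
Ev 1: PC=2 idx=2 pred=T actual=T -> ctr[2]=3
Ev 2: PC=1 idx=1 pred=T actual=T -> ctr[1]=3
Ev 3: PC=3 idx=0 pred=T actual=T -> ctr[0]=3
Ev 4: PC=1 idx=1 pred=T actual=T -> ctr[1]=3
Ev 5: PC=1 idx=1 pred=T actual=N -> ctr[1]=2
Ev 6: PC=3 idx=0 pred=T actual=T -> ctr[0]=3
Ev 7: PC=1 idx=1 pred=T actual=N -> ctr[1]=1
Ev 8: PC=2 idx=2 pred=T actual=N -> ctr[2]=2
Ev 9: PC=3 idx=0 pred=T actual=T -> ctr[0]=3
Ev 10: PC=3 idx=0 pred=T actual=T -> ctr[0]=3
Ev 11: PC=2 idx=2 pred=T actual=T -> ctr[2]=3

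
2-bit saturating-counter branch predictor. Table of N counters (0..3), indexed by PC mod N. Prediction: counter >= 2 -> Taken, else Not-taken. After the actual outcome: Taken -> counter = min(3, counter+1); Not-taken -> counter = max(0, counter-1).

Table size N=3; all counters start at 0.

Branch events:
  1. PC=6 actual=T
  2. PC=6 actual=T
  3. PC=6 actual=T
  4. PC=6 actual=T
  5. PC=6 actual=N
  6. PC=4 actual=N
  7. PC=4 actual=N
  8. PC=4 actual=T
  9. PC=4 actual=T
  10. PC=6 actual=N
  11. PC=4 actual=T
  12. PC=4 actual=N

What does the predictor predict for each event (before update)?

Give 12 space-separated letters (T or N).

Ev 1: PC=6 idx=0 pred=N actual=T -> ctr[0]=1
Ev 2: PC=6 idx=0 pred=N actual=T -> ctr[0]=2
Ev 3: PC=6 idx=0 pred=T actual=T -> ctr[0]=3
Ev 4: PC=6 idx=0 pred=T actual=T -> ctr[0]=3
Ev 5: PC=6 idx=0 pred=T actual=N -> ctr[0]=2
Ev 6: PC=4 idx=1 pred=N actual=N -> ctr[1]=0
Ev 7: PC=4 idx=1 pred=N actual=N -> ctr[1]=0
Ev 8: PC=4 idx=1 pred=N actual=T -> ctr[1]=1
Ev 9: PC=4 idx=1 pred=N actual=T -> ctr[1]=2
Ev 10: PC=6 idx=0 pred=T actual=N -> ctr[0]=1
Ev 11: PC=4 idx=1 pred=T actual=T -> ctr[1]=3
Ev 12: PC=4 idx=1 pred=T actual=N -> ctr[1]=2

Answer: N N T T T N N N N T T T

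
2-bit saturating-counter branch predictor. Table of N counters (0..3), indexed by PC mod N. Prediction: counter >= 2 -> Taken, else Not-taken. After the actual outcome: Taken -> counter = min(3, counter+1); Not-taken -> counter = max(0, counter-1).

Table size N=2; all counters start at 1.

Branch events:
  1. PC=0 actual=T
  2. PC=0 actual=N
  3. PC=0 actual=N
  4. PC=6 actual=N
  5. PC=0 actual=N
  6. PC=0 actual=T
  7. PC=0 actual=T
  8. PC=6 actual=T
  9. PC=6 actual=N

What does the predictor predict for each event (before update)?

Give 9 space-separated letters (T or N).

Ev 1: PC=0 idx=0 pred=N actual=T -> ctr[0]=2
Ev 2: PC=0 idx=0 pred=T actual=N -> ctr[0]=1
Ev 3: PC=0 idx=0 pred=N actual=N -> ctr[0]=0
Ev 4: PC=6 idx=0 pred=N actual=N -> ctr[0]=0
Ev 5: PC=0 idx=0 pred=N actual=N -> ctr[0]=0
Ev 6: PC=0 idx=0 pred=N actual=T -> ctr[0]=1
Ev 7: PC=0 idx=0 pred=N actual=T -> ctr[0]=2
Ev 8: PC=6 idx=0 pred=T actual=T -> ctr[0]=3
Ev 9: PC=6 idx=0 pred=T actual=N -> ctr[0]=2

Answer: N T N N N N N T T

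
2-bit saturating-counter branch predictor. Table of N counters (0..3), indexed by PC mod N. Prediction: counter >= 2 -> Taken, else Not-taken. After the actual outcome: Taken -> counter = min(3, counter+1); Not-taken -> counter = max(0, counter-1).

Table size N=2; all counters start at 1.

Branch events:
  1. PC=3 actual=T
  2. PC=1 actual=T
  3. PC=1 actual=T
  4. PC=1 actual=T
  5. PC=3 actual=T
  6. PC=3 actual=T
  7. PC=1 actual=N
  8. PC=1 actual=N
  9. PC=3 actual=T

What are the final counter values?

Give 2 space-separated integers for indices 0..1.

Answer: 1 2

Derivation:
Ev 1: PC=3 idx=1 pred=N actual=T -> ctr[1]=2
Ev 2: PC=1 idx=1 pred=T actual=T -> ctr[1]=3
Ev 3: PC=1 idx=1 pred=T actual=T -> ctr[1]=3
Ev 4: PC=1 idx=1 pred=T actual=T -> ctr[1]=3
Ev 5: PC=3 idx=1 pred=T actual=T -> ctr[1]=3
Ev 6: PC=3 idx=1 pred=T actual=T -> ctr[1]=3
Ev 7: PC=1 idx=1 pred=T actual=N -> ctr[1]=2
Ev 8: PC=1 idx=1 pred=T actual=N -> ctr[1]=1
Ev 9: PC=3 idx=1 pred=N actual=T -> ctr[1]=2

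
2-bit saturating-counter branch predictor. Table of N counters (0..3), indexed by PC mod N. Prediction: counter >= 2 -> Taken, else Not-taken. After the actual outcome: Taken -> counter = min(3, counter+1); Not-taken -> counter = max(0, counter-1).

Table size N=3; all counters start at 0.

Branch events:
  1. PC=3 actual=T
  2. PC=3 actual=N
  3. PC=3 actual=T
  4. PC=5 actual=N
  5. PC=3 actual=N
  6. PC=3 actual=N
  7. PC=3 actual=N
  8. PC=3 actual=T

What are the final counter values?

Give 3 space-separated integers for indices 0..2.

Ev 1: PC=3 idx=0 pred=N actual=T -> ctr[0]=1
Ev 2: PC=3 idx=0 pred=N actual=N -> ctr[0]=0
Ev 3: PC=3 idx=0 pred=N actual=T -> ctr[0]=1
Ev 4: PC=5 idx=2 pred=N actual=N -> ctr[2]=0
Ev 5: PC=3 idx=0 pred=N actual=N -> ctr[0]=0
Ev 6: PC=3 idx=0 pred=N actual=N -> ctr[0]=0
Ev 7: PC=3 idx=0 pred=N actual=N -> ctr[0]=0
Ev 8: PC=3 idx=0 pred=N actual=T -> ctr[0]=1

Answer: 1 0 0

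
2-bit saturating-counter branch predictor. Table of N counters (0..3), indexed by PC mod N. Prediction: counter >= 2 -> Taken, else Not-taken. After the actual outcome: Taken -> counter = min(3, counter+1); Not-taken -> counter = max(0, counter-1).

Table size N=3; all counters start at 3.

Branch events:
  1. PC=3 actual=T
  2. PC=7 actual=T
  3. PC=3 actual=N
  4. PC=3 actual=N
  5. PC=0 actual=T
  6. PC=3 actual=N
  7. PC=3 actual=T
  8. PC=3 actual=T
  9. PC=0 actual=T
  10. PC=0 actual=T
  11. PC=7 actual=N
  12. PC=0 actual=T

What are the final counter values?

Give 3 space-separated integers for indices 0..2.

Answer: 3 2 3

Derivation:
Ev 1: PC=3 idx=0 pred=T actual=T -> ctr[0]=3
Ev 2: PC=7 idx=1 pred=T actual=T -> ctr[1]=3
Ev 3: PC=3 idx=0 pred=T actual=N -> ctr[0]=2
Ev 4: PC=3 idx=0 pred=T actual=N -> ctr[0]=1
Ev 5: PC=0 idx=0 pred=N actual=T -> ctr[0]=2
Ev 6: PC=3 idx=0 pred=T actual=N -> ctr[0]=1
Ev 7: PC=3 idx=0 pred=N actual=T -> ctr[0]=2
Ev 8: PC=3 idx=0 pred=T actual=T -> ctr[0]=3
Ev 9: PC=0 idx=0 pred=T actual=T -> ctr[0]=3
Ev 10: PC=0 idx=0 pred=T actual=T -> ctr[0]=3
Ev 11: PC=7 idx=1 pred=T actual=N -> ctr[1]=2
Ev 12: PC=0 idx=0 pred=T actual=T -> ctr[0]=3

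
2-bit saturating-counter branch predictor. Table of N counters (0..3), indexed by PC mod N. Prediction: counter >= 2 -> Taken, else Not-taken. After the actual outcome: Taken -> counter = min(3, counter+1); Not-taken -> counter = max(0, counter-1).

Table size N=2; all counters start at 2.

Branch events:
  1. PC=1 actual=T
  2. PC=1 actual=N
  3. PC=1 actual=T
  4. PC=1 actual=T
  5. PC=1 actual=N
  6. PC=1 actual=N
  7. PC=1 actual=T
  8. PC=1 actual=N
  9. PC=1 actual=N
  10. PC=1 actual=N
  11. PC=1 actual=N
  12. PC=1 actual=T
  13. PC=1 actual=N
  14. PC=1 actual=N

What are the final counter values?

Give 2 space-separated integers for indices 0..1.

Ev 1: PC=1 idx=1 pred=T actual=T -> ctr[1]=3
Ev 2: PC=1 idx=1 pred=T actual=N -> ctr[1]=2
Ev 3: PC=1 idx=1 pred=T actual=T -> ctr[1]=3
Ev 4: PC=1 idx=1 pred=T actual=T -> ctr[1]=3
Ev 5: PC=1 idx=1 pred=T actual=N -> ctr[1]=2
Ev 6: PC=1 idx=1 pred=T actual=N -> ctr[1]=1
Ev 7: PC=1 idx=1 pred=N actual=T -> ctr[1]=2
Ev 8: PC=1 idx=1 pred=T actual=N -> ctr[1]=1
Ev 9: PC=1 idx=1 pred=N actual=N -> ctr[1]=0
Ev 10: PC=1 idx=1 pred=N actual=N -> ctr[1]=0
Ev 11: PC=1 idx=1 pred=N actual=N -> ctr[1]=0
Ev 12: PC=1 idx=1 pred=N actual=T -> ctr[1]=1
Ev 13: PC=1 idx=1 pred=N actual=N -> ctr[1]=0
Ev 14: PC=1 idx=1 pred=N actual=N -> ctr[1]=0

Answer: 2 0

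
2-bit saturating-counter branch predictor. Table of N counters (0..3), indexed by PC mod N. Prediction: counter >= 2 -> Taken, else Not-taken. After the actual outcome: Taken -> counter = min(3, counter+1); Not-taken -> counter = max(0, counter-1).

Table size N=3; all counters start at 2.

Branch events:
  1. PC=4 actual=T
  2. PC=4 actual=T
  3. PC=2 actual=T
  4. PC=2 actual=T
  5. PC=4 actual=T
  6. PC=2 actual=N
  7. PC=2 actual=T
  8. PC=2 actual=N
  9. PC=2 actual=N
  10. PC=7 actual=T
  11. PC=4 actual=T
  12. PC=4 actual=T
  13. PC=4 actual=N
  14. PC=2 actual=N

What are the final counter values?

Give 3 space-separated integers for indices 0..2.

Answer: 2 2 0

Derivation:
Ev 1: PC=4 idx=1 pred=T actual=T -> ctr[1]=3
Ev 2: PC=4 idx=1 pred=T actual=T -> ctr[1]=3
Ev 3: PC=2 idx=2 pred=T actual=T -> ctr[2]=3
Ev 4: PC=2 idx=2 pred=T actual=T -> ctr[2]=3
Ev 5: PC=4 idx=1 pred=T actual=T -> ctr[1]=3
Ev 6: PC=2 idx=2 pred=T actual=N -> ctr[2]=2
Ev 7: PC=2 idx=2 pred=T actual=T -> ctr[2]=3
Ev 8: PC=2 idx=2 pred=T actual=N -> ctr[2]=2
Ev 9: PC=2 idx=2 pred=T actual=N -> ctr[2]=1
Ev 10: PC=7 idx=1 pred=T actual=T -> ctr[1]=3
Ev 11: PC=4 idx=1 pred=T actual=T -> ctr[1]=3
Ev 12: PC=4 idx=1 pred=T actual=T -> ctr[1]=3
Ev 13: PC=4 idx=1 pred=T actual=N -> ctr[1]=2
Ev 14: PC=2 idx=2 pred=N actual=N -> ctr[2]=0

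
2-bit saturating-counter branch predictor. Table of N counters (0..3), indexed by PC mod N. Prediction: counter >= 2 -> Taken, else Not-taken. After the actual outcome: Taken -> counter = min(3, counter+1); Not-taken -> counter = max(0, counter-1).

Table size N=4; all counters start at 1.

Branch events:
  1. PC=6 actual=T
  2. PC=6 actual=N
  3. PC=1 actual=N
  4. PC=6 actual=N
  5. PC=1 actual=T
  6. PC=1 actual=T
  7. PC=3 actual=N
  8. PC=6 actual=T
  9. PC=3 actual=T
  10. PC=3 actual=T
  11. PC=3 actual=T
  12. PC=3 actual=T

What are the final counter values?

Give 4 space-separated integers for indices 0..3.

Ev 1: PC=6 idx=2 pred=N actual=T -> ctr[2]=2
Ev 2: PC=6 idx=2 pred=T actual=N -> ctr[2]=1
Ev 3: PC=1 idx=1 pred=N actual=N -> ctr[1]=0
Ev 4: PC=6 idx=2 pred=N actual=N -> ctr[2]=0
Ev 5: PC=1 idx=1 pred=N actual=T -> ctr[1]=1
Ev 6: PC=1 idx=1 pred=N actual=T -> ctr[1]=2
Ev 7: PC=3 idx=3 pred=N actual=N -> ctr[3]=0
Ev 8: PC=6 idx=2 pred=N actual=T -> ctr[2]=1
Ev 9: PC=3 idx=3 pred=N actual=T -> ctr[3]=1
Ev 10: PC=3 idx=3 pred=N actual=T -> ctr[3]=2
Ev 11: PC=3 idx=3 pred=T actual=T -> ctr[3]=3
Ev 12: PC=3 idx=3 pred=T actual=T -> ctr[3]=3

Answer: 1 2 1 3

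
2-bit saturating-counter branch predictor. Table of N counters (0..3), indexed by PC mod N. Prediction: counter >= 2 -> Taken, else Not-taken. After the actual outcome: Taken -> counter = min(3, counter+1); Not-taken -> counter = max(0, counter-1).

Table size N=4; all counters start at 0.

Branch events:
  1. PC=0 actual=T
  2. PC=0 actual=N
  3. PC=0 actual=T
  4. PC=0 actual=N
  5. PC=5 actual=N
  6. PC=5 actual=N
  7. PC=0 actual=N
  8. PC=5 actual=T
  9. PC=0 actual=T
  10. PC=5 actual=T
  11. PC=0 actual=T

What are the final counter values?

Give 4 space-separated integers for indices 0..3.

Answer: 2 2 0 0

Derivation:
Ev 1: PC=0 idx=0 pred=N actual=T -> ctr[0]=1
Ev 2: PC=0 idx=0 pred=N actual=N -> ctr[0]=0
Ev 3: PC=0 idx=0 pred=N actual=T -> ctr[0]=1
Ev 4: PC=0 idx=0 pred=N actual=N -> ctr[0]=0
Ev 5: PC=5 idx=1 pred=N actual=N -> ctr[1]=0
Ev 6: PC=5 idx=1 pred=N actual=N -> ctr[1]=0
Ev 7: PC=0 idx=0 pred=N actual=N -> ctr[0]=0
Ev 8: PC=5 idx=1 pred=N actual=T -> ctr[1]=1
Ev 9: PC=0 idx=0 pred=N actual=T -> ctr[0]=1
Ev 10: PC=5 idx=1 pred=N actual=T -> ctr[1]=2
Ev 11: PC=0 idx=0 pred=N actual=T -> ctr[0]=2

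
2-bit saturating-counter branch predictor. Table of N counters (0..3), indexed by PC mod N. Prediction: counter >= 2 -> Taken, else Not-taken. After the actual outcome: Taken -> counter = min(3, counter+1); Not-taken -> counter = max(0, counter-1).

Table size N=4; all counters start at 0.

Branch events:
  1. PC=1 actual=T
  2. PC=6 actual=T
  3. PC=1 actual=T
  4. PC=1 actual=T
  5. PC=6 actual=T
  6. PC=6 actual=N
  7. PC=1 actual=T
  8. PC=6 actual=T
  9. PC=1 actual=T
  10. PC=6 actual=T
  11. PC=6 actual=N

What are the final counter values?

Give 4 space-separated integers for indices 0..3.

Answer: 0 3 2 0

Derivation:
Ev 1: PC=1 idx=1 pred=N actual=T -> ctr[1]=1
Ev 2: PC=6 idx=2 pred=N actual=T -> ctr[2]=1
Ev 3: PC=1 idx=1 pred=N actual=T -> ctr[1]=2
Ev 4: PC=1 idx=1 pred=T actual=T -> ctr[1]=3
Ev 5: PC=6 idx=2 pred=N actual=T -> ctr[2]=2
Ev 6: PC=6 idx=2 pred=T actual=N -> ctr[2]=1
Ev 7: PC=1 idx=1 pred=T actual=T -> ctr[1]=3
Ev 8: PC=6 idx=2 pred=N actual=T -> ctr[2]=2
Ev 9: PC=1 idx=1 pred=T actual=T -> ctr[1]=3
Ev 10: PC=6 idx=2 pred=T actual=T -> ctr[2]=3
Ev 11: PC=6 idx=2 pred=T actual=N -> ctr[2]=2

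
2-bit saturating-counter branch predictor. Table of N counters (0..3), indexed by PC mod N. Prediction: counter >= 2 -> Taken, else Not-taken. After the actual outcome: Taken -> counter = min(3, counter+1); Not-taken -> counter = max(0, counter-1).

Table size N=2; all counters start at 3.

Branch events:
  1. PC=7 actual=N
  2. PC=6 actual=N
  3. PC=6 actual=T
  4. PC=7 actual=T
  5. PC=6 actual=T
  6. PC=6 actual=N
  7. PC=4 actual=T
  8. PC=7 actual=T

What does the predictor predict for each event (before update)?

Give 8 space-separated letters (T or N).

Ev 1: PC=7 idx=1 pred=T actual=N -> ctr[1]=2
Ev 2: PC=6 idx=0 pred=T actual=N -> ctr[0]=2
Ev 3: PC=6 idx=0 pred=T actual=T -> ctr[0]=3
Ev 4: PC=7 idx=1 pred=T actual=T -> ctr[1]=3
Ev 5: PC=6 idx=0 pred=T actual=T -> ctr[0]=3
Ev 6: PC=6 idx=0 pred=T actual=N -> ctr[0]=2
Ev 7: PC=4 idx=0 pred=T actual=T -> ctr[0]=3
Ev 8: PC=7 idx=1 pred=T actual=T -> ctr[1]=3

Answer: T T T T T T T T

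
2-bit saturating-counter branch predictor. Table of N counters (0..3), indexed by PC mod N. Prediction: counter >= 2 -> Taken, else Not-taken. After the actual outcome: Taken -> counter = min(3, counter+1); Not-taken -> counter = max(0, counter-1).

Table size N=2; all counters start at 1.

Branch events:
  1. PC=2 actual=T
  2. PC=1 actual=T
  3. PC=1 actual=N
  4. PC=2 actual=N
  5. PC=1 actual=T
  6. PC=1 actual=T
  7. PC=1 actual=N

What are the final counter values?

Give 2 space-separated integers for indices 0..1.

Ev 1: PC=2 idx=0 pred=N actual=T -> ctr[0]=2
Ev 2: PC=1 idx=1 pred=N actual=T -> ctr[1]=2
Ev 3: PC=1 idx=1 pred=T actual=N -> ctr[1]=1
Ev 4: PC=2 idx=0 pred=T actual=N -> ctr[0]=1
Ev 5: PC=1 idx=1 pred=N actual=T -> ctr[1]=2
Ev 6: PC=1 idx=1 pred=T actual=T -> ctr[1]=3
Ev 7: PC=1 idx=1 pred=T actual=N -> ctr[1]=2

Answer: 1 2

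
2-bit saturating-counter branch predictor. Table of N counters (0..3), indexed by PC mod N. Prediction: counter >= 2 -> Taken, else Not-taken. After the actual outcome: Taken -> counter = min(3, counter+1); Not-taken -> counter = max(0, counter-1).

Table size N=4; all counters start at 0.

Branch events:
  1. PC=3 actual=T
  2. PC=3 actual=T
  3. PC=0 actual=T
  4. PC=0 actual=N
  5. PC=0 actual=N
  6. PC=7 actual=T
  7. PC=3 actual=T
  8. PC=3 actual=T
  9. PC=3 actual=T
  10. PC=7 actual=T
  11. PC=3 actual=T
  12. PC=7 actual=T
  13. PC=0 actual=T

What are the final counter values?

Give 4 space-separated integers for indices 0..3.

Ev 1: PC=3 idx=3 pred=N actual=T -> ctr[3]=1
Ev 2: PC=3 idx=3 pred=N actual=T -> ctr[3]=2
Ev 3: PC=0 idx=0 pred=N actual=T -> ctr[0]=1
Ev 4: PC=0 idx=0 pred=N actual=N -> ctr[0]=0
Ev 5: PC=0 idx=0 pred=N actual=N -> ctr[0]=0
Ev 6: PC=7 idx=3 pred=T actual=T -> ctr[3]=3
Ev 7: PC=3 idx=3 pred=T actual=T -> ctr[3]=3
Ev 8: PC=3 idx=3 pred=T actual=T -> ctr[3]=3
Ev 9: PC=3 idx=3 pred=T actual=T -> ctr[3]=3
Ev 10: PC=7 idx=3 pred=T actual=T -> ctr[3]=3
Ev 11: PC=3 idx=3 pred=T actual=T -> ctr[3]=3
Ev 12: PC=7 idx=3 pred=T actual=T -> ctr[3]=3
Ev 13: PC=0 idx=0 pred=N actual=T -> ctr[0]=1

Answer: 1 0 0 3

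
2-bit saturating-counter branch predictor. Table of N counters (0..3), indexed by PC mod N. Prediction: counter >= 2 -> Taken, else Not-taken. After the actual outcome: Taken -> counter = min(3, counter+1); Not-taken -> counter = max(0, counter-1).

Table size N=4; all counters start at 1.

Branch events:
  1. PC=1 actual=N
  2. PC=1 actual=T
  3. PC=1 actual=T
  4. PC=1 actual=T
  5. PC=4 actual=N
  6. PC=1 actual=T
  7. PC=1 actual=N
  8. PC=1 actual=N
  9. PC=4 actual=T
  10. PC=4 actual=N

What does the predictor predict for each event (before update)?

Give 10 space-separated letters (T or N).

Ev 1: PC=1 idx=1 pred=N actual=N -> ctr[1]=0
Ev 2: PC=1 idx=1 pred=N actual=T -> ctr[1]=1
Ev 3: PC=1 idx=1 pred=N actual=T -> ctr[1]=2
Ev 4: PC=1 idx=1 pred=T actual=T -> ctr[1]=3
Ev 5: PC=4 idx=0 pred=N actual=N -> ctr[0]=0
Ev 6: PC=1 idx=1 pred=T actual=T -> ctr[1]=3
Ev 7: PC=1 idx=1 pred=T actual=N -> ctr[1]=2
Ev 8: PC=1 idx=1 pred=T actual=N -> ctr[1]=1
Ev 9: PC=4 idx=0 pred=N actual=T -> ctr[0]=1
Ev 10: PC=4 idx=0 pred=N actual=N -> ctr[0]=0

Answer: N N N T N T T T N N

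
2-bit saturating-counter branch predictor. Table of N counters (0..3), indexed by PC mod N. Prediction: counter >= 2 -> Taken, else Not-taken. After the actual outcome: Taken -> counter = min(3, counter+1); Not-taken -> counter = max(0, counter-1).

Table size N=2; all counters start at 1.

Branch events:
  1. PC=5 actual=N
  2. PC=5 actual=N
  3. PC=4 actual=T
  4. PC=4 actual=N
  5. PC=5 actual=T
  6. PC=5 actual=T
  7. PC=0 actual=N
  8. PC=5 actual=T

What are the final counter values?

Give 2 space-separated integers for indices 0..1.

Answer: 0 3

Derivation:
Ev 1: PC=5 idx=1 pred=N actual=N -> ctr[1]=0
Ev 2: PC=5 idx=1 pred=N actual=N -> ctr[1]=0
Ev 3: PC=4 idx=0 pred=N actual=T -> ctr[0]=2
Ev 4: PC=4 idx=0 pred=T actual=N -> ctr[0]=1
Ev 5: PC=5 idx=1 pred=N actual=T -> ctr[1]=1
Ev 6: PC=5 idx=1 pred=N actual=T -> ctr[1]=2
Ev 7: PC=0 idx=0 pred=N actual=N -> ctr[0]=0
Ev 8: PC=5 idx=1 pred=T actual=T -> ctr[1]=3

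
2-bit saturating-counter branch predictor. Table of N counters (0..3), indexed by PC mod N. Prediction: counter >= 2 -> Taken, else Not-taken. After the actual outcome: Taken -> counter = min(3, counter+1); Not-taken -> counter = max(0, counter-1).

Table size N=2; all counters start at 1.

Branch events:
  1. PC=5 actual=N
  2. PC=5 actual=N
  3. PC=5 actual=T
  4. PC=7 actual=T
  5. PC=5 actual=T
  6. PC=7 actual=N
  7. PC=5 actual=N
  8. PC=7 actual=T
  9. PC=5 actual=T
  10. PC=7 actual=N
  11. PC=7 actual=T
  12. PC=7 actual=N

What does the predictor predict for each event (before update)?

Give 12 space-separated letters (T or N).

Ev 1: PC=5 idx=1 pred=N actual=N -> ctr[1]=0
Ev 2: PC=5 idx=1 pred=N actual=N -> ctr[1]=0
Ev 3: PC=5 idx=1 pred=N actual=T -> ctr[1]=1
Ev 4: PC=7 idx=1 pred=N actual=T -> ctr[1]=2
Ev 5: PC=5 idx=1 pred=T actual=T -> ctr[1]=3
Ev 6: PC=7 idx=1 pred=T actual=N -> ctr[1]=2
Ev 7: PC=5 idx=1 pred=T actual=N -> ctr[1]=1
Ev 8: PC=7 idx=1 pred=N actual=T -> ctr[1]=2
Ev 9: PC=5 idx=1 pred=T actual=T -> ctr[1]=3
Ev 10: PC=7 idx=1 pred=T actual=N -> ctr[1]=2
Ev 11: PC=7 idx=1 pred=T actual=T -> ctr[1]=3
Ev 12: PC=7 idx=1 pred=T actual=N -> ctr[1]=2

Answer: N N N N T T T N T T T T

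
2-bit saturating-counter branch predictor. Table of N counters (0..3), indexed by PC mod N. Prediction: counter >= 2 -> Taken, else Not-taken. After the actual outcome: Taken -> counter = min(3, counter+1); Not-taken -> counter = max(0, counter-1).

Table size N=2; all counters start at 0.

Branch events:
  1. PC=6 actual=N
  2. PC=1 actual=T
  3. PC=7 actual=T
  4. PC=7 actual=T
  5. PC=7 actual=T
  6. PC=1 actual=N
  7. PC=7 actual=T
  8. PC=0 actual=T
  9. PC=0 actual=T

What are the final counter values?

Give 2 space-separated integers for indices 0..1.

Ev 1: PC=6 idx=0 pred=N actual=N -> ctr[0]=0
Ev 2: PC=1 idx=1 pred=N actual=T -> ctr[1]=1
Ev 3: PC=7 idx=1 pred=N actual=T -> ctr[1]=2
Ev 4: PC=7 idx=1 pred=T actual=T -> ctr[1]=3
Ev 5: PC=7 idx=1 pred=T actual=T -> ctr[1]=3
Ev 6: PC=1 idx=1 pred=T actual=N -> ctr[1]=2
Ev 7: PC=7 idx=1 pred=T actual=T -> ctr[1]=3
Ev 8: PC=0 idx=0 pred=N actual=T -> ctr[0]=1
Ev 9: PC=0 idx=0 pred=N actual=T -> ctr[0]=2

Answer: 2 3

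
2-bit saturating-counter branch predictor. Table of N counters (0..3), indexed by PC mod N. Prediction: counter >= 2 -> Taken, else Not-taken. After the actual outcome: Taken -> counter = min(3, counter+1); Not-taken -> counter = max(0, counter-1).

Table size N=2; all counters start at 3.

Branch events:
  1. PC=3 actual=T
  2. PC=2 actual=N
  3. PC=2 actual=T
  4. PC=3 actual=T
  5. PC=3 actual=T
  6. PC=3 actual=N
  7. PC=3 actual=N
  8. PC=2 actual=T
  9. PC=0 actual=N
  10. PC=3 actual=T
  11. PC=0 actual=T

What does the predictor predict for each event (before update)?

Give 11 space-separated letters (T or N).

Ev 1: PC=3 idx=1 pred=T actual=T -> ctr[1]=3
Ev 2: PC=2 idx=0 pred=T actual=N -> ctr[0]=2
Ev 3: PC=2 idx=0 pred=T actual=T -> ctr[0]=3
Ev 4: PC=3 idx=1 pred=T actual=T -> ctr[1]=3
Ev 5: PC=3 idx=1 pred=T actual=T -> ctr[1]=3
Ev 6: PC=3 idx=1 pred=T actual=N -> ctr[1]=2
Ev 7: PC=3 idx=1 pred=T actual=N -> ctr[1]=1
Ev 8: PC=2 idx=0 pred=T actual=T -> ctr[0]=3
Ev 9: PC=0 idx=0 pred=T actual=N -> ctr[0]=2
Ev 10: PC=3 idx=1 pred=N actual=T -> ctr[1]=2
Ev 11: PC=0 idx=0 pred=T actual=T -> ctr[0]=3

Answer: T T T T T T T T T N T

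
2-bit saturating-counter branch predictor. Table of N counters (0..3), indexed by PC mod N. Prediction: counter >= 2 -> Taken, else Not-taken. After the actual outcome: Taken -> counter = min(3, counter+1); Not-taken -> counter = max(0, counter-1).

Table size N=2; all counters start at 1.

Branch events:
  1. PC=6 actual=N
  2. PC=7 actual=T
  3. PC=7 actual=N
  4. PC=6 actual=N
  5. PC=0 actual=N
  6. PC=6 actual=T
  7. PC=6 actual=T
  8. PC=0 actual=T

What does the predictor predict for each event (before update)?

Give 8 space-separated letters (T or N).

Ev 1: PC=6 idx=0 pred=N actual=N -> ctr[0]=0
Ev 2: PC=7 idx=1 pred=N actual=T -> ctr[1]=2
Ev 3: PC=7 idx=1 pred=T actual=N -> ctr[1]=1
Ev 4: PC=6 idx=0 pred=N actual=N -> ctr[0]=0
Ev 5: PC=0 idx=0 pred=N actual=N -> ctr[0]=0
Ev 6: PC=6 idx=0 pred=N actual=T -> ctr[0]=1
Ev 7: PC=6 idx=0 pred=N actual=T -> ctr[0]=2
Ev 8: PC=0 idx=0 pred=T actual=T -> ctr[0]=3

Answer: N N T N N N N T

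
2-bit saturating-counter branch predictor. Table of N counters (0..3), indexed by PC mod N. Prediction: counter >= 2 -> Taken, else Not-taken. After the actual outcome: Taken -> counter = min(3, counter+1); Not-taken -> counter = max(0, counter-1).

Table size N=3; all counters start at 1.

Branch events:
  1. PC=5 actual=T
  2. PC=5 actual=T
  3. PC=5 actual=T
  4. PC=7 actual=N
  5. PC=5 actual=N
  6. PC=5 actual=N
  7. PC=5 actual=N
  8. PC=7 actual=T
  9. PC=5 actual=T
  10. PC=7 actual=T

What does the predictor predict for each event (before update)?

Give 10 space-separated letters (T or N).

Ev 1: PC=5 idx=2 pred=N actual=T -> ctr[2]=2
Ev 2: PC=5 idx=2 pred=T actual=T -> ctr[2]=3
Ev 3: PC=5 idx=2 pred=T actual=T -> ctr[2]=3
Ev 4: PC=7 idx=1 pred=N actual=N -> ctr[1]=0
Ev 5: PC=5 idx=2 pred=T actual=N -> ctr[2]=2
Ev 6: PC=5 idx=2 pred=T actual=N -> ctr[2]=1
Ev 7: PC=5 idx=2 pred=N actual=N -> ctr[2]=0
Ev 8: PC=7 idx=1 pred=N actual=T -> ctr[1]=1
Ev 9: PC=5 idx=2 pred=N actual=T -> ctr[2]=1
Ev 10: PC=7 idx=1 pred=N actual=T -> ctr[1]=2

Answer: N T T N T T N N N N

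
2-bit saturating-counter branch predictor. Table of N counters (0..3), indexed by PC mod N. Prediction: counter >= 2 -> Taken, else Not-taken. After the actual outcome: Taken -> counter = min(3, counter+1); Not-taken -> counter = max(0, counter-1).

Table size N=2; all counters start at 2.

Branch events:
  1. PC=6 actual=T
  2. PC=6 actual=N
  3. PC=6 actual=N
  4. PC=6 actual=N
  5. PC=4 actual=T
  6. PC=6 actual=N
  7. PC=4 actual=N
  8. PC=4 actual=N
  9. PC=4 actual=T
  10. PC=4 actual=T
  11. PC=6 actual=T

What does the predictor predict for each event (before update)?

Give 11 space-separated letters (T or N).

Answer: T T T N N N N N N N T

Derivation:
Ev 1: PC=6 idx=0 pred=T actual=T -> ctr[0]=3
Ev 2: PC=6 idx=0 pred=T actual=N -> ctr[0]=2
Ev 3: PC=6 idx=0 pred=T actual=N -> ctr[0]=1
Ev 4: PC=6 idx=0 pred=N actual=N -> ctr[0]=0
Ev 5: PC=4 idx=0 pred=N actual=T -> ctr[0]=1
Ev 6: PC=6 idx=0 pred=N actual=N -> ctr[0]=0
Ev 7: PC=4 idx=0 pred=N actual=N -> ctr[0]=0
Ev 8: PC=4 idx=0 pred=N actual=N -> ctr[0]=0
Ev 9: PC=4 idx=0 pred=N actual=T -> ctr[0]=1
Ev 10: PC=4 idx=0 pred=N actual=T -> ctr[0]=2
Ev 11: PC=6 idx=0 pred=T actual=T -> ctr[0]=3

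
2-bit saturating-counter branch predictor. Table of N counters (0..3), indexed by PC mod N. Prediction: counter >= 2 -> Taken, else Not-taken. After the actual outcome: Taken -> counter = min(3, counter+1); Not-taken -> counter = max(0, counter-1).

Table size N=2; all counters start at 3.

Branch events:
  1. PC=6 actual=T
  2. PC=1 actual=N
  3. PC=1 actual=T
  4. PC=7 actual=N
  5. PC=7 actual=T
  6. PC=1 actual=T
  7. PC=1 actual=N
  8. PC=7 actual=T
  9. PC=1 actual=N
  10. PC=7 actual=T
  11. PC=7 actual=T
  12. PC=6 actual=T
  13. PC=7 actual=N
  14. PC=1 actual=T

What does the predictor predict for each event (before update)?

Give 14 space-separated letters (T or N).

Ev 1: PC=6 idx=0 pred=T actual=T -> ctr[0]=3
Ev 2: PC=1 idx=1 pred=T actual=N -> ctr[1]=2
Ev 3: PC=1 idx=1 pred=T actual=T -> ctr[1]=3
Ev 4: PC=7 idx=1 pred=T actual=N -> ctr[1]=2
Ev 5: PC=7 idx=1 pred=T actual=T -> ctr[1]=3
Ev 6: PC=1 idx=1 pred=T actual=T -> ctr[1]=3
Ev 7: PC=1 idx=1 pred=T actual=N -> ctr[1]=2
Ev 8: PC=7 idx=1 pred=T actual=T -> ctr[1]=3
Ev 9: PC=1 idx=1 pred=T actual=N -> ctr[1]=2
Ev 10: PC=7 idx=1 pred=T actual=T -> ctr[1]=3
Ev 11: PC=7 idx=1 pred=T actual=T -> ctr[1]=3
Ev 12: PC=6 idx=0 pred=T actual=T -> ctr[0]=3
Ev 13: PC=7 idx=1 pred=T actual=N -> ctr[1]=2
Ev 14: PC=1 idx=1 pred=T actual=T -> ctr[1]=3

Answer: T T T T T T T T T T T T T T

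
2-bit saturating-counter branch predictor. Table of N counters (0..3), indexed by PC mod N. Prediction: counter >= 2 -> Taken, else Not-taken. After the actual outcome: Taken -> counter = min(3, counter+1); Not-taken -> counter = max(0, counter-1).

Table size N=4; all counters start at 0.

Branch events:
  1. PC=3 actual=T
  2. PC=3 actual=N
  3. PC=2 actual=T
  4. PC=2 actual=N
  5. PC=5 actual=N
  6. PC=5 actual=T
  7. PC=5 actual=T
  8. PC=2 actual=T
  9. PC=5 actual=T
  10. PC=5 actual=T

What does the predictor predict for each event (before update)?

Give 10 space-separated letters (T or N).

Answer: N N N N N N N N T T

Derivation:
Ev 1: PC=3 idx=3 pred=N actual=T -> ctr[3]=1
Ev 2: PC=3 idx=3 pred=N actual=N -> ctr[3]=0
Ev 3: PC=2 idx=2 pred=N actual=T -> ctr[2]=1
Ev 4: PC=2 idx=2 pred=N actual=N -> ctr[2]=0
Ev 5: PC=5 idx=1 pred=N actual=N -> ctr[1]=0
Ev 6: PC=5 idx=1 pred=N actual=T -> ctr[1]=1
Ev 7: PC=5 idx=1 pred=N actual=T -> ctr[1]=2
Ev 8: PC=2 idx=2 pred=N actual=T -> ctr[2]=1
Ev 9: PC=5 idx=1 pred=T actual=T -> ctr[1]=3
Ev 10: PC=5 idx=1 pred=T actual=T -> ctr[1]=3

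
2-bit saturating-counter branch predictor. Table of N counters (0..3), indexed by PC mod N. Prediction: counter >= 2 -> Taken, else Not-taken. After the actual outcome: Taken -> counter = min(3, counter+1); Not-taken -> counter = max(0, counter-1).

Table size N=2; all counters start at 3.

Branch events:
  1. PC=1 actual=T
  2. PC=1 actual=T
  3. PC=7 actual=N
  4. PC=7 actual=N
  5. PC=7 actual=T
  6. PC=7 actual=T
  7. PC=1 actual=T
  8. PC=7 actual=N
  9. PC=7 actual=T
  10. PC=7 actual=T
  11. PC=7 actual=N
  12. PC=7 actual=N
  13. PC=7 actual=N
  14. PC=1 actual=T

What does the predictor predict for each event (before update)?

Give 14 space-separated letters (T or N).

Answer: T T T T N T T T T T T T N N

Derivation:
Ev 1: PC=1 idx=1 pred=T actual=T -> ctr[1]=3
Ev 2: PC=1 idx=1 pred=T actual=T -> ctr[1]=3
Ev 3: PC=7 idx=1 pred=T actual=N -> ctr[1]=2
Ev 4: PC=7 idx=1 pred=T actual=N -> ctr[1]=1
Ev 5: PC=7 idx=1 pred=N actual=T -> ctr[1]=2
Ev 6: PC=7 idx=1 pred=T actual=T -> ctr[1]=3
Ev 7: PC=1 idx=1 pred=T actual=T -> ctr[1]=3
Ev 8: PC=7 idx=1 pred=T actual=N -> ctr[1]=2
Ev 9: PC=7 idx=1 pred=T actual=T -> ctr[1]=3
Ev 10: PC=7 idx=1 pred=T actual=T -> ctr[1]=3
Ev 11: PC=7 idx=1 pred=T actual=N -> ctr[1]=2
Ev 12: PC=7 idx=1 pred=T actual=N -> ctr[1]=1
Ev 13: PC=7 idx=1 pred=N actual=N -> ctr[1]=0
Ev 14: PC=1 idx=1 pred=N actual=T -> ctr[1]=1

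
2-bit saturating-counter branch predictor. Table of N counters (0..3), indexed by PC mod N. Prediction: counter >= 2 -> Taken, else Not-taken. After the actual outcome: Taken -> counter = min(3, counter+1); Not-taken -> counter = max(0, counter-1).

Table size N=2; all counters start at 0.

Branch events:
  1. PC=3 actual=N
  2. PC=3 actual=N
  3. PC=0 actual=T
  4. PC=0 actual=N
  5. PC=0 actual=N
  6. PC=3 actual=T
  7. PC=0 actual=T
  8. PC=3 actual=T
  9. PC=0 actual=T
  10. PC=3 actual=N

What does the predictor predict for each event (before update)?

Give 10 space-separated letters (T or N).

Ev 1: PC=3 idx=1 pred=N actual=N -> ctr[1]=0
Ev 2: PC=3 idx=1 pred=N actual=N -> ctr[1]=0
Ev 3: PC=0 idx=0 pred=N actual=T -> ctr[0]=1
Ev 4: PC=0 idx=0 pred=N actual=N -> ctr[0]=0
Ev 5: PC=0 idx=0 pred=N actual=N -> ctr[0]=0
Ev 6: PC=3 idx=1 pred=N actual=T -> ctr[1]=1
Ev 7: PC=0 idx=0 pred=N actual=T -> ctr[0]=1
Ev 8: PC=3 idx=1 pred=N actual=T -> ctr[1]=2
Ev 9: PC=0 idx=0 pred=N actual=T -> ctr[0]=2
Ev 10: PC=3 idx=1 pred=T actual=N -> ctr[1]=1

Answer: N N N N N N N N N T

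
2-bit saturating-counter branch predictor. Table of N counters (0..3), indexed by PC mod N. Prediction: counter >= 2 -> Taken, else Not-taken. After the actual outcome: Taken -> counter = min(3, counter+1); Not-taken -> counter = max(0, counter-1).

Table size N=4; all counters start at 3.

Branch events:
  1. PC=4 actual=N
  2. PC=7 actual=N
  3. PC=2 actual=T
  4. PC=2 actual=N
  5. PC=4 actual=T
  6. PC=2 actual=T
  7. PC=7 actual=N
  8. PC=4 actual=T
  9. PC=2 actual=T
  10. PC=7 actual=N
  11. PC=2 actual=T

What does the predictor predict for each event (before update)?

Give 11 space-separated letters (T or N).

Answer: T T T T T T T T T N T

Derivation:
Ev 1: PC=4 idx=0 pred=T actual=N -> ctr[0]=2
Ev 2: PC=7 idx=3 pred=T actual=N -> ctr[3]=2
Ev 3: PC=2 idx=2 pred=T actual=T -> ctr[2]=3
Ev 4: PC=2 idx=2 pred=T actual=N -> ctr[2]=2
Ev 5: PC=4 idx=0 pred=T actual=T -> ctr[0]=3
Ev 6: PC=2 idx=2 pred=T actual=T -> ctr[2]=3
Ev 7: PC=7 idx=3 pred=T actual=N -> ctr[3]=1
Ev 8: PC=4 idx=0 pred=T actual=T -> ctr[0]=3
Ev 9: PC=2 idx=2 pred=T actual=T -> ctr[2]=3
Ev 10: PC=7 idx=3 pred=N actual=N -> ctr[3]=0
Ev 11: PC=2 idx=2 pred=T actual=T -> ctr[2]=3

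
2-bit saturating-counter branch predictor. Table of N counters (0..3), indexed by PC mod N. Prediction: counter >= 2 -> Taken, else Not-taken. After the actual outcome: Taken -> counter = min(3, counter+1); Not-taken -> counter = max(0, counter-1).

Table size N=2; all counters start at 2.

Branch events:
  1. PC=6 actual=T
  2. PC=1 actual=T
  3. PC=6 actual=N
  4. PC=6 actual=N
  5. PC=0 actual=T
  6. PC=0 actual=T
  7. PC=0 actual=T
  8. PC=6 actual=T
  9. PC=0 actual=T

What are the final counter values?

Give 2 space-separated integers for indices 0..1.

Answer: 3 3

Derivation:
Ev 1: PC=6 idx=0 pred=T actual=T -> ctr[0]=3
Ev 2: PC=1 idx=1 pred=T actual=T -> ctr[1]=3
Ev 3: PC=6 idx=0 pred=T actual=N -> ctr[0]=2
Ev 4: PC=6 idx=0 pred=T actual=N -> ctr[0]=1
Ev 5: PC=0 idx=0 pred=N actual=T -> ctr[0]=2
Ev 6: PC=0 idx=0 pred=T actual=T -> ctr[0]=3
Ev 7: PC=0 idx=0 pred=T actual=T -> ctr[0]=3
Ev 8: PC=6 idx=0 pred=T actual=T -> ctr[0]=3
Ev 9: PC=0 idx=0 pred=T actual=T -> ctr[0]=3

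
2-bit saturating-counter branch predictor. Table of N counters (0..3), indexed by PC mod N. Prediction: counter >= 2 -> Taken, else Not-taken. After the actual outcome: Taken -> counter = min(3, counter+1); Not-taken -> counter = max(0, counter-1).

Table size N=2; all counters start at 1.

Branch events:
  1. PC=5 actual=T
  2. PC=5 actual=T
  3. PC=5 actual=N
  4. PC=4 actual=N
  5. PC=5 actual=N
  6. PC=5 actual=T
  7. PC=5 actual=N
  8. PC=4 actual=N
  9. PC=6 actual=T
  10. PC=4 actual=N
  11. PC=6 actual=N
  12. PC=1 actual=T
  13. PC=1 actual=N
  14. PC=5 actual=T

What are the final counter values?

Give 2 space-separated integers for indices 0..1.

Answer: 0 2

Derivation:
Ev 1: PC=5 idx=1 pred=N actual=T -> ctr[1]=2
Ev 2: PC=5 idx=1 pred=T actual=T -> ctr[1]=3
Ev 3: PC=5 idx=1 pred=T actual=N -> ctr[1]=2
Ev 4: PC=4 idx=0 pred=N actual=N -> ctr[0]=0
Ev 5: PC=5 idx=1 pred=T actual=N -> ctr[1]=1
Ev 6: PC=5 idx=1 pred=N actual=T -> ctr[1]=2
Ev 7: PC=5 idx=1 pred=T actual=N -> ctr[1]=1
Ev 8: PC=4 idx=0 pred=N actual=N -> ctr[0]=0
Ev 9: PC=6 idx=0 pred=N actual=T -> ctr[0]=1
Ev 10: PC=4 idx=0 pred=N actual=N -> ctr[0]=0
Ev 11: PC=6 idx=0 pred=N actual=N -> ctr[0]=0
Ev 12: PC=1 idx=1 pred=N actual=T -> ctr[1]=2
Ev 13: PC=1 idx=1 pred=T actual=N -> ctr[1]=1
Ev 14: PC=5 idx=1 pred=N actual=T -> ctr[1]=2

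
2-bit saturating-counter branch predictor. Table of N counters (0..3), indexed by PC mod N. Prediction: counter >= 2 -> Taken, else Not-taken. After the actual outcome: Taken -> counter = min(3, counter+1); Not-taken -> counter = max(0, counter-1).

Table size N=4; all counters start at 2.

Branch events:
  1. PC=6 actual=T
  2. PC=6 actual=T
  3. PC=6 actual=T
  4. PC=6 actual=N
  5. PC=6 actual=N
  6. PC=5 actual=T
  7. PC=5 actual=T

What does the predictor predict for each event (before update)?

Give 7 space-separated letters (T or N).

Answer: T T T T T T T

Derivation:
Ev 1: PC=6 idx=2 pred=T actual=T -> ctr[2]=3
Ev 2: PC=6 idx=2 pred=T actual=T -> ctr[2]=3
Ev 3: PC=6 idx=2 pred=T actual=T -> ctr[2]=3
Ev 4: PC=6 idx=2 pred=T actual=N -> ctr[2]=2
Ev 5: PC=6 idx=2 pred=T actual=N -> ctr[2]=1
Ev 6: PC=5 idx=1 pred=T actual=T -> ctr[1]=3
Ev 7: PC=5 idx=1 pred=T actual=T -> ctr[1]=3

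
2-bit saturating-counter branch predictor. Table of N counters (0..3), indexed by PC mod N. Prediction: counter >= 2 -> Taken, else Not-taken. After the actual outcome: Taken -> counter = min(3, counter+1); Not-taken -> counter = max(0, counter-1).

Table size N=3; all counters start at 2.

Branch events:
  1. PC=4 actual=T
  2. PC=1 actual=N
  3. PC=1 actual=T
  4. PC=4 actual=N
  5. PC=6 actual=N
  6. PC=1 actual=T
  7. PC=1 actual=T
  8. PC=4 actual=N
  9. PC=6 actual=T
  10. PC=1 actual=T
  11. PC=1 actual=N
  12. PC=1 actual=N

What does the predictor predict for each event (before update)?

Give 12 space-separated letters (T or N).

Answer: T T T T T T T T N T T T

Derivation:
Ev 1: PC=4 idx=1 pred=T actual=T -> ctr[1]=3
Ev 2: PC=1 idx=1 pred=T actual=N -> ctr[1]=2
Ev 3: PC=1 idx=1 pred=T actual=T -> ctr[1]=3
Ev 4: PC=4 idx=1 pred=T actual=N -> ctr[1]=2
Ev 5: PC=6 idx=0 pred=T actual=N -> ctr[0]=1
Ev 6: PC=1 idx=1 pred=T actual=T -> ctr[1]=3
Ev 7: PC=1 idx=1 pred=T actual=T -> ctr[1]=3
Ev 8: PC=4 idx=1 pred=T actual=N -> ctr[1]=2
Ev 9: PC=6 idx=0 pred=N actual=T -> ctr[0]=2
Ev 10: PC=1 idx=1 pred=T actual=T -> ctr[1]=3
Ev 11: PC=1 idx=1 pred=T actual=N -> ctr[1]=2
Ev 12: PC=1 idx=1 pred=T actual=N -> ctr[1]=1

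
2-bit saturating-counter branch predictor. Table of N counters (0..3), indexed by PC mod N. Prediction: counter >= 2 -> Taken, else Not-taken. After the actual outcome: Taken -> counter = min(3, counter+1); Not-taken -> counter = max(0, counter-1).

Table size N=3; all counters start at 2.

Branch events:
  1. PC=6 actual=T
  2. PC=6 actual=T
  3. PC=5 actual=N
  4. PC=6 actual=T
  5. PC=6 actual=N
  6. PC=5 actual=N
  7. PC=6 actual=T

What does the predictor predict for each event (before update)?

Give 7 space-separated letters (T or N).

Ev 1: PC=6 idx=0 pred=T actual=T -> ctr[0]=3
Ev 2: PC=6 idx=0 pred=T actual=T -> ctr[0]=3
Ev 3: PC=5 idx=2 pred=T actual=N -> ctr[2]=1
Ev 4: PC=6 idx=0 pred=T actual=T -> ctr[0]=3
Ev 5: PC=6 idx=0 pred=T actual=N -> ctr[0]=2
Ev 6: PC=5 idx=2 pred=N actual=N -> ctr[2]=0
Ev 7: PC=6 idx=0 pred=T actual=T -> ctr[0]=3

Answer: T T T T T N T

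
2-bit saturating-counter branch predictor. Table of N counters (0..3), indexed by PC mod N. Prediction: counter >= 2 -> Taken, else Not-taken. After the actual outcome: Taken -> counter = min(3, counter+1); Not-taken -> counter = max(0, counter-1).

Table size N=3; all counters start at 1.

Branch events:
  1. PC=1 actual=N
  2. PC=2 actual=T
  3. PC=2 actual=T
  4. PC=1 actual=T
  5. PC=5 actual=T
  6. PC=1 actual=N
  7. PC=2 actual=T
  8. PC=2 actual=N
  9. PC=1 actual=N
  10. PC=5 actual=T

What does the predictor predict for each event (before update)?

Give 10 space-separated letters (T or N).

Ev 1: PC=1 idx=1 pred=N actual=N -> ctr[1]=0
Ev 2: PC=2 idx=2 pred=N actual=T -> ctr[2]=2
Ev 3: PC=2 idx=2 pred=T actual=T -> ctr[2]=3
Ev 4: PC=1 idx=1 pred=N actual=T -> ctr[1]=1
Ev 5: PC=5 idx=2 pred=T actual=T -> ctr[2]=3
Ev 6: PC=1 idx=1 pred=N actual=N -> ctr[1]=0
Ev 7: PC=2 idx=2 pred=T actual=T -> ctr[2]=3
Ev 8: PC=2 idx=2 pred=T actual=N -> ctr[2]=2
Ev 9: PC=1 idx=1 pred=N actual=N -> ctr[1]=0
Ev 10: PC=5 idx=2 pred=T actual=T -> ctr[2]=3

Answer: N N T N T N T T N T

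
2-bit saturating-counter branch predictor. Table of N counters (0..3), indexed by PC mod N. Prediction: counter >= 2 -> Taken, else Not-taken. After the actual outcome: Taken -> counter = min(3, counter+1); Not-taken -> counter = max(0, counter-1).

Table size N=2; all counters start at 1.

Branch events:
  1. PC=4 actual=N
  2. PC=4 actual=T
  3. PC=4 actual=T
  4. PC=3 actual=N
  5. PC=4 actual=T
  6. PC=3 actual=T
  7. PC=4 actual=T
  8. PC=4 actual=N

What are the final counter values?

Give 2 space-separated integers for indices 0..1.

Answer: 2 1

Derivation:
Ev 1: PC=4 idx=0 pred=N actual=N -> ctr[0]=0
Ev 2: PC=4 idx=0 pred=N actual=T -> ctr[0]=1
Ev 3: PC=4 idx=0 pred=N actual=T -> ctr[0]=2
Ev 4: PC=3 idx=1 pred=N actual=N -> ctr[1]=0
Ev 5: PC=4 idx=0 pred=T actual=T -> ctr[0]=3
Ev 6: PC=3 idx=1 pred=N actual=T -> ctr[1]=1
Ev 7: PC=4 idx=0 pred=T actual=T -> ctr[0]=3
Ev 8: PC=4 idx=0 pred=T actual=N -> ctr[0]=2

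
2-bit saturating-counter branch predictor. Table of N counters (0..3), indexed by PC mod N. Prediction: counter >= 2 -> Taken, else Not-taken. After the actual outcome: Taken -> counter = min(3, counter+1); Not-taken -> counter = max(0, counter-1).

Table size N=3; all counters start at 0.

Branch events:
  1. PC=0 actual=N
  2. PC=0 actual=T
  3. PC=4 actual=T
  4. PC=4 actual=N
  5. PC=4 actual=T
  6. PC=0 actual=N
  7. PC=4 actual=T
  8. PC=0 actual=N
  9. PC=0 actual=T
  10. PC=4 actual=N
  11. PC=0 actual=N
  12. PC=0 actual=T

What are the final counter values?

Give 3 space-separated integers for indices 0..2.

Ev 1: PC=0 idx=0 pred=N actual=N -> ctr[0]=0
Ev 2: PC=0 idx=0 pred=N actual=T -> ctr[0]=1
Ev 3: PC=4 idx=1 pred=N actual=T -> ctr[1]=1
Ev 4: PC=4 idx=1 pred=N actual=N -> ctr[1]=0
Ev 5: PC=4 idx=1 pred=N actual=T -> ctr[1]=1
Ev 6: PC=0 idx=0 pred=N actual=N -> ctr[0]=0
Ev 7: PC=4 idx=1 pred=N actual=T -> ctr[1]=2
Ev 8: PC=0 idx=0 pred=N actual=N -> ctr[0]=0
Ev 9: PC=0 idx=0 pred=N actual=T -> ctr[0]=1
Ev 10: PC=4 idx=1 pred=T actual=N -> ctr[1]=1
Ev 11: PC=0 idx=0 pred=N actual=N -> ctr[0]=0
Ev 12: PC=0 idx=0 pred=N actual=T -> ctr[0]=1

Answer: 1 1 0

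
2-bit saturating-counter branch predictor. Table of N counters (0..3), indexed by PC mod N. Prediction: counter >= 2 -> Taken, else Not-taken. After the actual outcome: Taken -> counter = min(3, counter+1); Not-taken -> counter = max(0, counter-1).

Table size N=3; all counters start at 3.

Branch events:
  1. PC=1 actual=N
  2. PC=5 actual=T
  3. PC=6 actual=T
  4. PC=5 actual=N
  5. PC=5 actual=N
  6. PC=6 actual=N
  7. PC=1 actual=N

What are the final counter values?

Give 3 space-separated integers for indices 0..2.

Ev 1: PC=1 idx=1 pred=T actual=N -> ctr[1]=2
Ev 2: PC=5 idx=2 pred=T actual=T -> ctr[2]=3
Ev 3: PC=6 idx=0 pred=T actual=T -> ctr[0]=3
Ev 4: PC=5 idx=2 pred=T actual=N -> ctr[2]=2
Ev 5: PC=5 idx=2 pred=T actual=N -> ctr[2]=1
Ev 6: PC=6 idx=0 pred=T actual=N -> ctr[0]=2
Ev 7: PC=1 idx=1 pred=T actual=N -> ctr[1]=1

Answer: 2 1 1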